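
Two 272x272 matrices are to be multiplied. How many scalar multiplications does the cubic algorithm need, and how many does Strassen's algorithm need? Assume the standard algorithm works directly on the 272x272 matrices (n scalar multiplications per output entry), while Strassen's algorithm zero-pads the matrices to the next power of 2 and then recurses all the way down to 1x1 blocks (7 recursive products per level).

Matrix multiplication for 272x272 matrices:

Strassen's algorithm requires power-of-2 dimensions. Pad 272x272 to 512x512 (next power of 2).

Standard algorithm: 272^3 = 20123648 multiplications
Strassen's algorithm: 7^(log2(512)) = 7^9 = 40353607 multiplications
Difference: 20123648 - 40353607 = -20229959 (Strassen uses MORE here due to padding overhead — for small or just-over-power-of-2 n, padding can outweigh the per-level savings)

Standard: 20123648 multiplications (272^3). Strassen: 40353607 multiplications (7^9, after padding to 512x512). Strassen reduces 8 recursive multiplications to 7 at each level.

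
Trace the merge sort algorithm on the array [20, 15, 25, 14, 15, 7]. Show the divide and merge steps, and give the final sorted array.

Merge sort trace:

Split: [20, 15, 25, 14, 15, 7] -> [20, 15, 25] and [14, 15, 7]
  Split: [20, 15, 25] -> [20] and [15, 25]
    Split: [15, 25] -> [15] and [25]
    Merge: [15] + [25] -> [15, 25]
  Merge: [20] + [15, 25] -> [15, 20, 25]
  Split: [14, 15, 7] -> [14] and [15, 7]
    Split: [15, 7] -> [15] and [7]
    Merge: [15] + [7] -> [7, 15]
  Merge: [14] + [7, 15] -> [7, 14, 15]
Merge: [15, 20, 25] + [7, 14, 15] -> [7, 14, 15, 15, 20, 25]

Final sorted array: [7, 14, 15, 15, 20, 25]

The merge sort proceeds by recursively splitting the array and merging sorted halves.
After all merges, the sorted array is [7, 14, 15, 15, 20, 25].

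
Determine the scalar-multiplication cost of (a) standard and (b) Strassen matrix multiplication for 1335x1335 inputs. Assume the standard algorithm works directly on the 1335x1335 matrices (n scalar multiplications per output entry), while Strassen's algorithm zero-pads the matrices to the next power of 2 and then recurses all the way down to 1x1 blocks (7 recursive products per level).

Matrix multiplication for 1335x1335 matrices:

Strassen's algorithm requires power-of-2 dimensions. Pad 1335x1335 to 2048x2048 (next power of 2).

Standard algorithm: 1335^3 = 2379270375 multiplications
Strassen's algorithm: 7^(log2(2048)) = 7^11 = 1977326743 multiplications
Savings: 2379270375 - 1977326743 = 401943632 multiplications

Standard: 2379270375 multiplications (1335^3). Strassen: 1977326743 multiplications (7^11, after padding to 2048x2048). Strassen reduces 8 recursive multiplications to 7 at each level.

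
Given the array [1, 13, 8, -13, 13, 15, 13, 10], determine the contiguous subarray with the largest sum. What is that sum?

Using Kadane's algorithm on [1, 13, 8, -13, 13, 15, 13, 10]:

Scanning through the array:
Position 1 (value 13): max_ending_here = 14, max_so_far = 14
Position 2 (value 8): max_ending_here = 22, max_so_far = 22
Position 3 (value -13): max_ending_here = 9, max_so_far = 22
Position 4 (value 13): max_ending_here = 22, max_so_far = 22
Position 5 (value 15): max_ending_here = 37, max_so_far = 37
Position 6 (value 13): max_ending_here = 50, max_so_far = 50
Position 7 (value 10): max_ending_here = 60, max_so_far = 60

Maximum subarray: [1, 13, 8, -13, 13, 15, 13, 10]
Maximum sum: 60

The maximum subarray is [1, 13, 8, -13, 13, 15, 13, 10] with sum 60. This subarray runs from index 0 to index 7.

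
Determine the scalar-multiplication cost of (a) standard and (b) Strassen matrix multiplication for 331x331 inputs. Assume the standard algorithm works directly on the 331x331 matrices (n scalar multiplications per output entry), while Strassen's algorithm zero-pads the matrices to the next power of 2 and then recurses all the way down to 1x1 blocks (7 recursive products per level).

Matrix multiplication for 331x331 matrices:

Strassen's algorithm requires power-of-2 dimensions. Pad 331x331 to 512x512 (next power of 2).

Standard algorithm: 331^3 = 36264691 multiplications
Strassen's algorithm: 7^(log2(512)) = 7^9 = 40353607 multiplications
Difference: 36264691 - 40353607 = -4088916 (Strassen uses MORE here due to padding overhead — for small or just-over-power-of-2 n, padding can outweigh the per-level savings)

Standard: 36264691 multiplications (331^3). Strassen: 40353607 multiplications (7^9, after padding to 512x512). Strassen reduces 8 recursive multiplications to 7 at each level.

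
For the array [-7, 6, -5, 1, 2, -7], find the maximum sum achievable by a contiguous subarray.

Using Kadane's algorithm on [-7, 6, -5, 1, 2, -7]:

Scanning through the array:
Position 1 (value 6): max_ending_here = 6, max_so_far = 6
Position 2 (value -5): max_ending_here = 1, max_so_far = 6
Position 3 (value 1): max_ending_here = 2, max_so_far = 6
Position 4 (value 2): max_ending_here = 4, max_so_far = 6
Position 5 (value -7): max_ending_here = -3, max_so_far = 6

Maximum subarray: [6]
Maximum sum: 6

The maximum subarray is [6] with sum 6. This subarray runs from index 1 to index 1.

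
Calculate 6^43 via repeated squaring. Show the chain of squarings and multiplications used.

Computing 6^43 by squaring (build up from 6^1; each line after the first costs one multiplication):

6^1 = 6
6^2 = (6^1)^2 = 6^2 = 36
6^4 = (6^2)^2 = 36^2 = 1296
6^5 = 6 * 6^4 = 6 * 1296 = 7776
6^10 = (6^5)^2 = 7776^2 = 60466176
6^20 = (6^10)^2 = 60466176^2 = 3656158440062976
6^21 = 6 * 6^20 = 6 * 3656158440062976 = 21936950640377856
6^42 = (6^21)^2 = 21936950640377856^2 = 481229803398374426442198455156736
6^43 = 6 * 6^42 = 6 * 481229803398374426442198455156736 = 2887378820390246558653190730940416

Result: 2887378820390246558653190730940416
Multiplications needed: 8 (8 lines after 6^1)

6^43 = 2887378820390246558653190730940416. Using exponentiation by squaring, this requires 8 multiplications. The key idea: if the exponent is even, square the half-power; if odd, multiply by the base once.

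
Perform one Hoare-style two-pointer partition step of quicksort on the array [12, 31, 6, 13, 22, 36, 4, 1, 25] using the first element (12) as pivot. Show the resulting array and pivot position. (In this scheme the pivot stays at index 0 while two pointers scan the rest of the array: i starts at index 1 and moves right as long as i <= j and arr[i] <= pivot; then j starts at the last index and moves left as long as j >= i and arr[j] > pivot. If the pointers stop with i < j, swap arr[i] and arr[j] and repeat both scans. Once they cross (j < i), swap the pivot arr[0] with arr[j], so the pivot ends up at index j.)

Hoare-style two-pointer partition with pivot = 12:

Initial array: [12, 31, 6, 13, 22, 36, 4, 1, 25]

Pointers start at i = 1, j = 8.
i stops at index 1 (arr[1]=31 > 12), j stops at index 7 (arr[7]=1 <= 12): swap arr[1] and arr[7], array becomes [12, 1, 6, 13, 22, 36, 4, 31, 25]
i stops at index 3 (arr[3]=13 > 12), j stops at index 6 (arr[6]=4 <= 12): swap arr[3] and arr[6], array becomes [12, 1, 6, 4, 22, 36, 13, 31, 25]
i ends at 4, j ends at 3: the pointers have crossed (j < i), so scanning stops.

Swap pivot arr[0] with arr[3] to place pivot at position 3: [4, 1, 6, 12, 22, 36, 13, 31, 25]
Pivot position: 3

After partitioning with pivot 12, the array becomes [4, 1, 6, 12, 22, 36, 13, 31, 25]. The pivot is placed at index 3. All elements to the left of the pivot are <= 12, and all elements to the right are > 12.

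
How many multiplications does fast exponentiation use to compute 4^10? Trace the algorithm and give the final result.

Computing 4^10 by squaring (build up from 4^1; each line after the first costs one multiplication):

4^1 = 4
4^2 = (4^1)^2 = 4^2 = 16
4^4 = (4^2)^2 = 16^2 = 256
4^5 = 4 * 4^4 = 4 * 256 = 1024
4^10 = (4^5)^2 = 1024^2 = 1048576

Result: 1048576
Multiplications needed: 4 (4 lines after 4^1)

4^10 = 1048576. Using exponentiation by squaring, this requires 4 multiplications. The key idea: if the exponent is even, square the half-power; if odd, multiply by the base once.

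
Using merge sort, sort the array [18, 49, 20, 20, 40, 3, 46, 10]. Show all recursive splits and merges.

Merge sort trace:

Split: [18, 49, 20, 20, 40, 3, 46, 10] -> [18, 49, 20, 20] and [40, 3, 46, 10]
  Split: [18, 49, 20, 20] -> [18, 49] and [20, 20]
    Split: [18, 49] -> [18] and [49]
    Merge: [18] + [49] -> [18, 49]
    Split: [20, 20] -> [20] and [20]
    Merge: [20] + [20] -> [20, 20]
  Merge: [18, 49] + [20, 20] -> [18, 20, 20, 49]
  Split: [40, 3, 46, 10] -> [40, 3] and [46, 10]
    Split: [40, 3] -> [40] and [3]
    Merge: [40] + [3] -> [3, 40]
    Split: [46, 10] -> [46] and [10]
    Merge: [46] + [10] -> [10, 46]
  Merge: [3, 40] + [10, 46] -> [3, 10, 40, 46]
Merge: [18, 20, 20, 49] + [3, 10, 40, 46] -> [3, 10, 18, 20, 20, 40, 46, 49]

Final sorted array: [3, 10, 18, 20, 20, 40, 46, 49]

The merge sort proceeds by recursively splitting the array and merging sorted halves.
After all merges, the sorted array is [3, 10, 18, 20, 20, 40, 46, 49].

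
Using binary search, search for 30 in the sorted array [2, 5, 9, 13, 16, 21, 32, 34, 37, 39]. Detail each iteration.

Binary search for 30 in [2, 5, 9, 13, 16, 21, 32, 34, 37, 39]:

lo=0, hi=9, mid=4, arr[mid]=16 -> 16 < 30, search right half
lo=5, hi=9, mid=7, arr[mid]=34 -> 34 > 30, search left half
lo=5, hi=6, mid=5, arr[mid]=21 -> 21 < 30, search right half
lo=6, hi=6, mid=6, arr[mid]=32 -> 32 > 30, search left half
lo=6 > hi=5, target 30 not found

Binary search determines that 30 is not in the array after 4 comparisons. The search space was exhausted without finding the target.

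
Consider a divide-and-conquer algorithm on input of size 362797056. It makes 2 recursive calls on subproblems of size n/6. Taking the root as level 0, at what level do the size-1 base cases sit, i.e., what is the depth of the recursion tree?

For divide and conquer with division factor 6:

Problem sizes at each level:
Level 0: 362797056
Level 1: 60466176
Level 2: 10077696
Level 3: 1679616
Level 4: 279936
Level 5: 46656
Level 6: 7776
Level 7: 1296
Level 8: 216
Level 9: 36
Level 10: 6
Level 11: 1

The root is level 0 and the size-1 base case is level 11 (the tree spans levels 0 through 11, i.e. 12 levels counting the root), so the depth is the number of divisions: log_6(362797056) = 11

The recursion tree depth is log_6(362797056) = 11. At each level, the problem size is divided by 6, so it takes 11 divisions to reduce to a base case of size 1. The algorithm makes 2 recursive calls at each level.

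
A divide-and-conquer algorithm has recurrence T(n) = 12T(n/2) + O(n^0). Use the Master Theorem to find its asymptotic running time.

Master Theorem for T(n) = 12T(n/2) + O(n^0):

a = 12, b = 2, c = 0
log_b(a) = log_2(12) = 3.5850

Case 1: c = 0 < log_2(12) = 3.5850
T(n) = O(n^(log_2 12))

For T(n) = 12T(n/2) + O(n^0): log_2(12) = 3.5850. This is Case 1 of the Master Theorem (c < log_b(a), work dominated by leaves), giving O(n^(log_2 12)).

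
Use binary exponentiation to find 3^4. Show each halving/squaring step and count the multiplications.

Computing 3^4 by squaring (build up from 3^1; each line after the first costs one multiplication):

3^1 = 3
3^2 = (3^1)^2 = 3^2 = 9
3^4 = (3^2)^2 = 9^2 = 81

Result: 81
Multiplications needed: 2 (2 lines after 3^1)

3^4 = 81. Using exponentiation by squaring, this requires 2 multiplications. The key idea: if the exponent is even, square the half-power; if odd, multiply by the base once.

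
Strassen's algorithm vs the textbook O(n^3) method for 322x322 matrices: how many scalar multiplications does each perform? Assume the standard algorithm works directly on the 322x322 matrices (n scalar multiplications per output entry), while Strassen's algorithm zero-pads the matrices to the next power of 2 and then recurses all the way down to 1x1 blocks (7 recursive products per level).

Matrix multiplication for 322x322 matrices:

Strassen's algorithm requires power-of-2 dimensions. Pad 322x322 to 512x512 (next power of 2).

Standard algorithm: 322^3 = 33386248 multiplications
Strassen's algorithm: 7^(log2(512)) = 7^9 = 40353607 multiplications
Difference: 33386248 - 40353607 = -6967359 (Strassen uses MORE here due to padding overhead — for small or just-over-power-of-2 n, padding can outweigh the per-level savings)

Standard: 33386248 multiplications (322^3). Strassen: 40353607 multiplications (7^9, after padding to 512x512). Strassen reduces 8 recursive multiplications to 7 at each level.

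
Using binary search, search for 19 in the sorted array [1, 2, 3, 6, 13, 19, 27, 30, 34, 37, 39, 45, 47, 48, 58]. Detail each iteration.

Binary search for 19 in [1, 2, 3, 6, 13, 19, 27, 30, 34, 37, 39, 45, 47, 48, 58]:

lo=0, hi=14, mid=7, arr[mid]=30 -> 30 > 19, search left half
lo=0, hi=6, mid=3, arr[mid]=6 -> 6 < 19, search right half
lo=4, hi=6, mid=5, arr[mid]=19 -> Found target at index 5!

Binary search finds 19 at index 5 after 3 comparisons. The search repeatedly halves the search space by comparing with the middle element.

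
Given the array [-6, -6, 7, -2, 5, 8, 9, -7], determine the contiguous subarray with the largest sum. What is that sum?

Using Kadane's algorithm on [-6, -6, 7, -2, 5, 8, 9, -7]:

Scanning through the array:
Position 1 (value -6): max_ending_here = -6, max_so_far = -6
Position 2 (value 7): max_ending_here = 7, max_so_far = 7
Position 3 (value -2): max_ending_here = 5, max_so_far = 7
Position 4 (value 5): max_ending_here = 10, max_so_far = 10
Position 5 (value 8): max_ending_here = 18, max_so_far = 18
Position 6 (value 9): max_ending_here = 27, max_so_far = 27
Position 7 (value -7): max_ending_here = 20, max_so_far = 27

Maximum subarray: [7, -2, 5, 8, 9]
Maximum sum: 27

The maximum subarray is [7, -2, 5, 8, 9] with sum 27. This subarray runs from index 2 to index 6.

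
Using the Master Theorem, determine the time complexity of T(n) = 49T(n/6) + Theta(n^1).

Master Theorem for T(n) = 49T(n/6) + O(n^1):

a = 49, b = 6, c = 1
log_b(a) = log_6(49) = 2.1721

Case 1: c = 1 < log_6(49) = 2.1721
T(n) = O(n^(log_6 49))

For T(n) = 49T(n/6) + O(n^1): log_6(49) = 2.1721. This is Case 1 of the Master Theorem (c < log_b(a), work dominated by leaves), giving O(n^(log_6 49)).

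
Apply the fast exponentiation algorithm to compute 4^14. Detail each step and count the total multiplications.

Computing 4^14 by squaring (build up from 4^1; each line after the first costs one multiplication):

4^1 = 4
4^2 = (4^1)^2 = 4^2 = 16
4^3 = 4 * 4^2 = 4 * 16 = 64
4^6 = (4^3)^2 = 64^2 = 4096
4^7 = 4 * 4^6 = 4 * 4096 = 16384
4^14 = (4^7)^2 = 16384^2 = 268435456

Result: 268435456
Multiplications needed: 5 (5 lines after 4^1)

4^14 = 268435456. Using exponentiation by squaring, this requires 5 multiplications. The key idea: if the exponent is even, square the half-power; if odd, multiply by the base once.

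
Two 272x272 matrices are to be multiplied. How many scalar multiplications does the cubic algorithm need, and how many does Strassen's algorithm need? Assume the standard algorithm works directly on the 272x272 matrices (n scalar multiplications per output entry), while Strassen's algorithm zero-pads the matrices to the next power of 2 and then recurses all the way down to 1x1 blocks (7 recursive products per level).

Matrix multiplication for 272x272 matrices:

Strassen's algorithm requires power-of-2 dimensions. Pad 272x272 to 512x512 (next power of 2).

Standard algorithm: 272^3 = 20123648 multiplications
Strassen's algorithm: 7^(log2(512)) = 7^9 = 40353607 multiplications
Difference: 20123648 - 40353607 = -20229959 (Strassen uses MORE here due to padding overhead — for small or just-over-power-of-2 n, padding can outweigh the per-level savings)

Standard: 20123648 multiplications (272^3). Strassen: 40353607 multiplications (7^9, after padding to 512x512). Strassen reduces 8 recursive multiplications to 7 at each level.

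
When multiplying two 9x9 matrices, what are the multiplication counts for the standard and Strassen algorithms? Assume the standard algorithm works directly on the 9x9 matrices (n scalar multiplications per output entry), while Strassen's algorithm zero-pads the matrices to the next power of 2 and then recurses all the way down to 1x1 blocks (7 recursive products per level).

Matrix multiplication for 9x9 matrices:

Strassen's algorithm requires power-of-2 dimensions. Pad 9x9 to 16x16 (next power of 2).

Standard algorithm: 9^3 = 729 multiplications
Strassen's algorithm: 7^(log2(16)) = 7^4 = 2401 multiplications
Difference: 729 - 2401 = -1672 (Strassen uses MORE here due to padding overhead — for small or just-over-power-of-2 n, padding can outweigh the per-level savings)

Standard: 729 multiplications (9^3). Strassen: 2401 multiplications (7^4, after padding to 16x16). Strassen reduces 8 recursive multiplications to 7 at each level.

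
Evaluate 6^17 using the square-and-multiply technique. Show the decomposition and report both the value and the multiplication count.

Computing 6^17 by squaring (build up from 6^1; each line after the first costs one multiplication):

6^1 = 6
6^2 = (6^1)^2 = 6^2 = 36
6^4 = (6^2)^2 = 36^2 = 1296
6^8 = (6^4)^2 = 1296^2 = 1679616
6^16 = (6^8)^2 = 1679616^2 = 2821109907456
6^17 = 6 * 6^16 = 6 * 2821109907456 = 16926659444736

Result: 16926659444736
Multiplications needed: 5 (5 lines after 6^1)

6^17 = 16926659444736. Using exponentiation by squaring, this requires 5 multiplications. The key idea: if the exponent is even, square the half-power; if odd, multiply by the base once.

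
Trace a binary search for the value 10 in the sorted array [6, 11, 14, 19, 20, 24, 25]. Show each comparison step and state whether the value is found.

Binary search for 10 in [6, 11, 14, 19, 20, 24, 25]:

lo=0, hi=6, mid=3, arr[mid]=19 -> 19 > 10, search left half
lo=0, hi=2, mid=1, arr[mid]=11 -> 11 > 10, search left half
lo=0, hi=0, mid=0, arr[mid]=6 -> 6 < 10, search right half
lo=1 > hi=0, target 10 not found

Binary search determines that 10 is not in the array after 3 comparisons. The search space was exhausted without finding the target.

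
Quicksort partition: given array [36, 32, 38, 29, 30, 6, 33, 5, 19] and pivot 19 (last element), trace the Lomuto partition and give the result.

Lomuto partition with pivot = 19:

Initial array: [36, 32, 38, 29, 30, 6, 33, 5, 19]

arr[0]=36 > 19: no swap
arr[1]=32 > 19: no swap
arr[2]=38 > 19: no swap
arr[3]=29 > 19: no swap
arr[4]=30 > 19: no swap
arr[5]=6 <= 19: swap with position 0, array becomes [6, 32, 38, 29, 30, 36, 33, 5, 19]
arr[6]=33 > 19: no swap
arr[7]=5 <= 19: swap with position 1, array becomes [6, 5, 38, 29, 30, 36, 33, 32, 19]

Place pivot at position 2: [6, 5, 19, 29, 30, 36, 33, 32, 38]
Pivot position: 2

After partitioning with pivot 19, the array becomes [6, 5, 19, 29, 30, 36, 33, 32, 38]. The pivot is placed at index 2. All elements to the left of the pivot are <= 19, and all elements to the right are > 19.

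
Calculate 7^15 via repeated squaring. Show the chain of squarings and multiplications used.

Computing 7^15 by squaring (build up from 7^1; each line after the first costs one multiplication):

7^1 = 7
7^2 = (7^1)^2 = 7^2 = 49
7^3 = 7 * 7^2 = 7 * 49 = 343
7^6 = (7^3)^2 = 343^2 = 117649
7^7 = 7 * 7^6 = 7 * 117649 = 823543
7^14 = (7^7)^2 = 823543^2 = 678223072849
7^15 = 7 * 7^14 = 7 * 678223072849 = 4747561509943

Result: 4747561509943
Multiplications needed: 6 (6 lines after 7^1)

7^15 = 4747561509943. Using exponentiation by squaring, this requires 6 multiplications. The key idea: if the exponent is even, square the half-power; if odd, multiply by the base once.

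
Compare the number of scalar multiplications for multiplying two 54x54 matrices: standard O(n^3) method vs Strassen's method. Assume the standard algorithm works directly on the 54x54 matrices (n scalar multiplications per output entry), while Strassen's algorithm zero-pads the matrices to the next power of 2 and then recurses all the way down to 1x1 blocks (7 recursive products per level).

Matrix multiplication for 54x54 matrices:

Strassen's algorithm requires power-of-2 dimensions. Pad 54x54 to 64x64 (next power of 2).

Standard algorithm: 54^3 = 157464 multiplications
Strassen's algorithm: 7^(log2(64)) = 7^6 = 117649 multiplications
Savings: 157464 - 117649 = 39815 multiplications

Standard: 157464 multiplications (54^3). Strassen: 117649 multiplications (7^6, after padding to 64x64). Strassen reduces 8 recursive multiplications to 7 at each level.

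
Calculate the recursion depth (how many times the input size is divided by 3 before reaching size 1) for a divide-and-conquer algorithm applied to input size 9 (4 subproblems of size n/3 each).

For divide and conquer with division factor 3:

Problem sizes at each level:
Level 0: 9
Level 1: 3
Level 2: 1

The root is level 0 and the size-1 base case is level 2 (the tree spans levels 0 through 2, i.e. 3 levels counting the root), so the depth is the number of divisions: log_3(9) = 2

The recursion tree depth is log_3(9) = 2. At each level, the problem size is divided by 3, so it takes 2 divisions to reduce to a base case of size 1. The algorithm makes 4 recursive calls at each level.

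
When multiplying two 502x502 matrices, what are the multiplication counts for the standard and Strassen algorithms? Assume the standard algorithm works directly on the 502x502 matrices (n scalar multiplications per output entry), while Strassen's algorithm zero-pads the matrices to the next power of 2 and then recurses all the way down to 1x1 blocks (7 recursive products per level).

Matrix multiplication for 502x502 matrices:

Strassen's algorithm requires power-of-2 dimensions. Pad 502x502 to 512x512 (next power of 2).

Standard algorithm: 502^3 = 126506008 multiplications
Strassen's algorithm: 7^(log2(512)) = 7^9 = 40353607 multiplications
Savings: 126506008 - 40353607 = 86152401 multiplications

Standard: 126506008 multiplications (502^3). Strassen: 40353607 multiplications (7^9, after padding to 512x512). Strassen reduces 8 recursive multiplications to 7 at each level.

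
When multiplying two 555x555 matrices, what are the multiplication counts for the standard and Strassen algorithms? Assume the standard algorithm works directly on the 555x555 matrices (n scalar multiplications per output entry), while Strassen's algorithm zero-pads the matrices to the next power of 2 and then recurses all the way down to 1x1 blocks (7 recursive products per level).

Matrix multiplication for 555x555 matrices:

Strassen's algorithm requires power-of-2 dimensions. Pad 555x555 to 1024x1024 (next power of 2).

Standard algorithm: 555^3 = 170953875 multiplications
Strassen's algorithm: 7^(log2(1024)) = 7^10 = 282475249 multiplications
Difference: 170953875 - 282475249 = -111521374 (Strassen uses MORE here due to padding overhead — for small or just-over-power-of-2 n, padding can outweigh the per-level savings)

Standard: 170953875 multiplications (555^3). Strassen: 282475249 multiplications (7^10, after padding to 1024x1024). Strassen reduces 8 recursive multiplications to 7 at each level.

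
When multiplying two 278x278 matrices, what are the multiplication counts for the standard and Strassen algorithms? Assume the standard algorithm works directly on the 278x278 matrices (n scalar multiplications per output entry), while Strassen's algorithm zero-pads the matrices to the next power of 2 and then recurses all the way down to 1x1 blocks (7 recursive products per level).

Matrix multiplication for 278x278 matrices:

Strassen's algorithm requires power-of-2 dimensions. Pad 278x278 to 512x512 (next power of 2).

Standard algorithm: 278^3 = 21484952 multiplications
Strassen's algorithm: 7^(log2(512)) = 7^9 = 40353607 multiplications
Difference: 21484952 - 40353607 = -18868655 (Strassen uses MORE here due to padding overhead — for small or just-over-power-of-2 n, padding can outweigh the per-level savings)

Standard: 21484952 multiplications (278^3). Strassen: 40353607 multiplications (7^9, after padding to 512x512). Strassen reduces 8 recursive multiplications to 7 at each level.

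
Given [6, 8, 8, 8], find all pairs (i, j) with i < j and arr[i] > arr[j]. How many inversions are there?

Finding inversions in [6, 8, 8, 8]:


Total inversions: 0

The array has 0 inversions. It is already sorted.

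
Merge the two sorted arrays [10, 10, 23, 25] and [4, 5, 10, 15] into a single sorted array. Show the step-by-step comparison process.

Merging process:

Compare 10 vs 4: take 4 from right. Merged: [4]
Compare 10 vs 5: take 5 from right. Merged: [4, 5]
Compare 10 vs 10: take 10 from left. Merged: [4, 5, 10]
Compare 10 vs 10: take 10 from left. Merged: [4, 5, 10, 10]
Compare 23 vs 10: take 10 from right. Merged: [4, 5, 10, 10, 10]
Compare 23 vs 15: take 15 from right. Merged: [4, 5, 10, 10, 10, 15]
Append remaining from left: [23, 25]. Merged: [4, 5, 10, 10, 10, 15, 23, 25]

Final merged array: [4, 5, 10, 10, 10, 15, 23, 25]
Total comparisons: 6

The merged array is [4, 5, 10, 10, 10, 15, 23, 25], requiring 6 comparisons. The merge step runs in O(n) time where n is the total number of elements.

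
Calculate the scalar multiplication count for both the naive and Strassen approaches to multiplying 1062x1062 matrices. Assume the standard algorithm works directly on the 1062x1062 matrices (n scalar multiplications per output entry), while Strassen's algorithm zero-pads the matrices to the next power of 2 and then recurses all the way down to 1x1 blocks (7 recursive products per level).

Matrix multiplication for 1062x1062 matrices:

Strassen's algorithm requires power-of-2 dimensions. Pad 1062x1062 to 2048x2048 (next power of 2).

Standard algorithm: 1062^3 = 1197770328 multiplications
Strassen's algorithm: 7^(log2(2048)) = 7^11 = 1977326743 multiplications
Difference: 1197770328 - 1977326743 = -779556415 (Strassen uses MORE here due to padding overhead — for small or just-over-power-of-2 n, padding can outweigh the per-level savings)

Standard: 1197770328 multiplications (1062^3). Strassen: 1977326743 multiplications (7^11, after padding to 2048x2048). Strassen reduces 8 recursive multiplications to 7 at each level.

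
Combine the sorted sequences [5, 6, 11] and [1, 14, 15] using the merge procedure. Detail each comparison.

Merging process:

Compare 5 vs 1: take 1 from right. Merged: [1]
Compare 5 vs 14: take 5 from left. Merged: [1, 5]
Compare 6 vs 14: take 6 from left. Merged: [1, 5, 6]
Compare 11 vs 14: take 11 from left. Merged: [1, 5, 6, 11]
Append remaining from right: [14, 15]. Merged: [1, 5, 6, 11, 14, 15]

Final merged array: [1, 5, 6, 11, 14, 15]
Total comparisons: 4

The merged array is [1, 5, 6, 11, 14, 15], requiring 4 comparisons. The merge step runs in O(n) time where n is the total number of elements.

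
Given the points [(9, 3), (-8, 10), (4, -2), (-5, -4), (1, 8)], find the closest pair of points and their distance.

Computing all pairwise distances among 5 points:

d((9, 3), (-8, 10)) = 18.3848
d((9, 3), (4, -2)) = 7.0711 <-- minimum
d((9, 3), (-5, -4)) = 15.6525
d((9, 3), (1, 8)) = 9.434
d((-8, 10), (4, -2)) = 16.9706
d((-8, 10), (-5, -4)) = 14.3178
d((-8, 10), (1, 8)) = 9.2195
d((4, -2), (-5, -4)) = 9.2195
d((4, -2), (1, 8)) = 10.4403
d((-5, -4), (1, 8)) = 13.4164

Closest pair: (9, 3) and (4, -2) with distance 7.0711

The closest pair is (9, 3) and (4, -2) with Euclidean distance 7.0711. For 5 points, brute-force pairwise comparison is shown above. For large n, the divide-and-conquer algorithm (sort by x, recurse on halves, check the dividing strip) achieves O(n log n).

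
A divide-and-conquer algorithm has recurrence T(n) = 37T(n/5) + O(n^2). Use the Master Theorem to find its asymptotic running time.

Master Theorem for T(n) = 37T(n/5) + O(n^2):

a = 37, b = 5, c = 2
log_b(a) = log_5(37) = 2.2436

Case 1: c = 2 < log_5(37) = 2.2436
T(n) = O(n^(log_5 37))

For T(n) = 37T(n/5) + O(n^2): log_5(37) = 2.2436. This is Case 1 of the Master Theorem (c < log_b(a), work dominated by leaves), giving O(n^(log_5 37)).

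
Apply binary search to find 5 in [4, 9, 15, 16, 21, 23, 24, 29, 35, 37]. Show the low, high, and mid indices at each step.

Binary search for 5 in [4, 9, 15, 16, 21, 23, 24, 29, 35, 37]:

lo=0, hi=9, mid=4, arr[mid]=21 -> 21 > 5, search left half
lo=0, hi=3, mid=1, arr[mid]=9 -> 9 > 5, search left half
lo=0, hi=0, mid=0, arr[mid]=4 -> 4 < 5, search right half
lo=1 > hi=0, target 5 not found

Binary search determines that 5 is not in the array after 3 comparisons. The search space was exhausted without finding the target.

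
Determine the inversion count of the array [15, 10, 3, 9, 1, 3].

Finding inversions in [15, 10, 3, 9, 1, 3]:

(0, 1): arr[0]=15 > arr[1]=10
(0, 2): arr[0]=15 > arr[2]=3
(0, 3): arr[0]=15 > arr[3]=9
(0, 4): arr[0]=15 > arr[4]=1
(0, 5): arr[0]=15 > arr[5]=3
(1, 2): arr[1]=10 > arr[2]=3
(1, 3): arr[1]=10 > arr[3]=9
(1, 4): arr[1]=10 > arr[4]=1
(1, 5): arr[1]=10 > arr[5]=3
(2, 4): arr[2]=3 > arr[4]=1
(3, 4): arr[3]=9 > arr[4]=1
(3, 5): arr[3]=9 > arr[5]=3

Total inversions: 12

The array has 12 inversion(s): (0,1), (0,2), (0,3), (0,4), (0,5), (1,2), (1,3), (1,4), (1,5), (2,4), (3,4), (3,5). Each pair (i,j) satisfies i < j and arr[i] > arr[j].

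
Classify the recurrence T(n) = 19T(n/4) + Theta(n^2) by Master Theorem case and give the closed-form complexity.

Master Theorem for T(n) = 19T(n/4) + O(n^2):

a = 19, b = 4, c = 2
log_b(a) = log_4(19) = 2.1240

Case 1: c = 2 < log_4(19) = 2.1240
T(n) = O(n^(log_4 19))

For T(n) = 19T(n/4) + O(n^2): log_4(19) = 2.1240. This is Case 1 of the Master Theorem (c < log_b(a), work dominated by leaves), giving O(n^(log_4 19)).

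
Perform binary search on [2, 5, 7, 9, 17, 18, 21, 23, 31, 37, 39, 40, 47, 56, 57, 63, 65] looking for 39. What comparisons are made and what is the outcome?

Binary search for 39 in [2, 5, 7, 9, 17, 18, 21, 23, 31, 37, 39, 40, 47, 56, 57, 63, 65]:

lo=0, hi=16, mid=8, arr[mid]=31 -> 31 < 39, search right half
lo=9, hi=16, mid=12, arr[mid]=47 -> 47 > 39, search left half
lo=9, hi=11, mid=10, arr[mid]=39 -> Found target at index 10!

Binary search finds 39 at index 10 after 3 comparisons. The search repeatedly halves the search space by comparing with the middle element.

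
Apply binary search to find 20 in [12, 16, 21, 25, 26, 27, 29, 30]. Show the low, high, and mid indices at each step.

Binary search for 20 in [12, 16, 21, 25, 26, 27, 29, 30]:

lo=0, hi=7, mid=3, arr[mid]=25 -> 25 > 20, search left half
lo=0, hi=2, mid=1, arr[mid]=16 -> 16 < 20, search right half
lo=2, hi=2, mid=2, arr[mid]=21 -> 21 > 20, search left half
lo=2 > hi=1, target 20 not found

Binary search determines that 20 is not in the array after 3 comparisons. The search space was exhausted without finding the target.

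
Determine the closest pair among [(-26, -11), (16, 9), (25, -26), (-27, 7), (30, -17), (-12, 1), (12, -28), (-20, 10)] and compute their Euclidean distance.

Computing all pairwise distances among 8 points:

d((-26, -11), (16, 9)) = 46.5188
d((-26, -11), (25, -26)) = 53.1601
d((-26, -11), (-27, 7)) = 18.0278
d((-26, -11), (30, -17)) = 56.3205
d((-26, -11), (-12, 1)) = 18.4391
d((-26, -11), (12, -28)) = 41.6293
d((-26, -11), (-20, 10)) = 21.8403
d((16, 9), (25, -26)) = 36.1386
d((16, 9), (-27, 7)) = 43.0465
d((16, 9), (30, -17)) = 29.5296
d((16, 9), (-12, 1)) = 29.1204
d((16, 9), (12, -28)) = 37.2156
d((16, 9), (-20, 10)) = 36.0139
d((25, -26), (-27, 7)) = 61.5873
d((25, -26), (30, -17)) = 10.2956
d((25, -26), (-12, 1)) = 45.8039
d((25, -26), (12, -28)) = 13.1529
d((25, -26), (-20, 10)) = 57.6281
d((-27, 7), (30, -17)) = 61.8466
d((-27, 7), (-12, 1)) = 16.1555
d((-27, 7), (12, -28)) = 52.4023
d((-27, 7), (-20, 10)) = 7.6158 <-- minimum
d((30, -17), (-12, 1)) = 45.6946
d((30, -17), (12, -28)) = 21.095
d((30, -17), (-20, 10)) = 56.8243
d((-12, 1), (12, -28)) = 37.6431
d((-12, 1), (-20, 10)) = 12.0416
d((12, -28), (-20, 10)) = 49.679

Closest pair: (-27, 7) and (-20, 10) with distance 7.6158

The closest pair is (-27, 7) and (-20, 10) with Euclidean distance 7.6158. For 8 points, brute-force pairwise comparison is shown above. For large n, the divide-and-conquer algorithm (sort by x, recurse on halves, check the dividing strip) achieves O(n log n).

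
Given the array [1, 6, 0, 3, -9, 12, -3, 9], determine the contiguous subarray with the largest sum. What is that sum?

Using Kadane's algorithm on [1, 6, 0, 3, -9, 12, -3, 9]:

Scanning through the array:
Position 1 (value 6): max_ending_here = 7, max_so_far = 7
Position 2 (value 0): max_ending_here = 7, max_so_far = 7
Position 3 (value 3): max_ending_here = 10, max_so_far = 10
Position 4 (value -9): max_ending_here = 1, max_so_far = 10
Position 5 (value 12): max_ending_here = 13, max_so_far = 13
Position 6 (value -3): max_ending_here = 10, max_so_far = 13
Position 7 (value 9): max_ending_here = 19, max_so_far = 19

Maximum subarray: [1, 6, 0, 3, -9, 12, -3, 9]
Maximum sum: 19

The maximum subarray is [1, 6, 0, 3, -9, 12, -3, 9] with sum 19. This subarray runs from index 0 to index 7.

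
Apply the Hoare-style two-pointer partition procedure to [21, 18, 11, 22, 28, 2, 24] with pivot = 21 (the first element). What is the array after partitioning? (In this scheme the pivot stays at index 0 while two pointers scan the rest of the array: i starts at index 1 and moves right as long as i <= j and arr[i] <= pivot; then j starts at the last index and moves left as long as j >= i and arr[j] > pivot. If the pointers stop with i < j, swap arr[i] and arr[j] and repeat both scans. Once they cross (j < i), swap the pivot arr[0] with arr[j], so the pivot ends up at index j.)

Hoare-style two-pointer partition with pivot = 21:

Initial array: [21, 18, 11, 22, 28, 2, 24]

Pointers start at i = 1, j = 6.
i stops at index 3 (arr[3]=22 > 21), j stops at index 5 (arr[5]=2 <= 21): swap arr[3] and arr[5], array becomes [21, 18, 11, 2, 28, 22, 24]
i ends at 4, j ends at 3: the pointers have crossed (j < i), so scanning stops.

Swap pivot arr[0] with arr[3] to place pivot at position 3: [2, 18, 11, 21, 28, 22, 24]
Pivot position: 3

After partitioning with pivot 21, the array becomes [2, 18, 11, 21, 28, 22, 24]. The pivot is placed at index 3. All elements to the left of the pivot are <= 21, and all elements to the right are > 21.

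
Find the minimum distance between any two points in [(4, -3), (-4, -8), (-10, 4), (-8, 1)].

Computing all pairwise distances among 4 points:

d((4, -3), (-4, -8)) = 9.434
d((4, -3), (-10, 4)) = 15.6525
d((4, -3), (-8, 1)) = 12.6491
d((-4, -8), (-10, 4)) = 13.4164
d((-4, -8), (-8, 1)) = 9.8489
d((-10, 4), (-8, 1)) = 3.6056 <-- minimum

Closest pair: (-10, 4) and (-8, 1) with distance 3.6056

The closest pair is (-10, 4) and (-8, 1) with Euclidean distance 3.6056. For 4 points, brute-force pairwise comparison is shown above. For large n, the divide-and-conquer algorithm (sort by x, recurse on halves, check the dividing strip) achieves O(n log n).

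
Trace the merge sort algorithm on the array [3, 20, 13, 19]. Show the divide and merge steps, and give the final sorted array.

Merge sort trace:

Split: [3, 20, 13, 19] -> [3, 20] and [13, 19]
  Split: [3, 20] -> [3] and [20]
  Merge: [3] + [20] -> [3, 20]
  Split: [13, 19] -> [13] and [19]
  Merge: [13] + [19] -> [13, 19]
Merge: [3, 20] + [13, 19] -> [3, 13, 19, 20]

Final sorted array: [3, 13, 19, 20]

The merge sort proceeds by recursively splitting the array and merging sorted halves.
After all merges, the sorted array is [3, 13, 19, 20].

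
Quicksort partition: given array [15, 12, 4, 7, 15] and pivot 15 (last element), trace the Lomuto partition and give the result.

Lomuto partition with pivot = 15:

Initial array: [15, 12, 4, 7, 15]

arr[0]=15 <= 15: swap with position 0, array becomes [15, 12, 4, 7, 15]
arr[1]=12 <= 15: swap with position 1, array becomes [15, 12, 4, 7, 15]
arr[2]=4 <= 15: swap with position 2, array becomes [15, 12, 4, 7, 15]
arr[3]=7 <= 15: swap with position 3, array becomes [15, 12, 4, 7, 15]

Place pivot at position 4: [15, 12, 4, 7, 15]
Pivot position: 4

After partitioning with pivot 15, the array becomes [15, 12, 4, 7, 15]. The pivot is placed at index 4. All elements to the left of the pivot are <= 15, and all elements to the right are > 15.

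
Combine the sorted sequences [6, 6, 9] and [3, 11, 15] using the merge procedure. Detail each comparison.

Merging process:

Compare 6 vs 3: take 3 from right. Merged: [3]
Compare 6 vs 11: take 6 from left. Merged: [3, 6]
Compare 6 vs 11: take 6 from left. Merged: [3, 6, 6]
Compare 9 vs 11: take 9 from left. Merged: [3, 6, 6, 9]
Append remaining from right: [11, 15]. Merged: [3, 6, 6, 9, 11, 15]

Final merged array: [3, 6, 6, 9, 11, 15]
Total comparisons: 4

The merged array is [3, 6, 6, 9, 11, 15], requiring 4 comparisons. The merge step runs in O(n) time where n is the total number of elements.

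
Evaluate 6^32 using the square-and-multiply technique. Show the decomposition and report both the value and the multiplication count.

Computing 6^32 by squaring (build up from 6^1; each line after the first costs one multiplication):

6^1 = 6
6^2 = (6^1)^2 = 6^2 = 36
6^4 = (6^2)^2 = 36^2 = 1296
6^8 = (6^4)^2 = 1296^2 = 1679616
6^16 = (6^8)^2 = 1679616^2 = 2821109907456
6^32 = (6^16)^2 = 2821109907456^2 = 7958661109946400884391936

Result: 7958661109946400884391936
Multiplications needed: 5 (5 lines after 6^1)

6^32 = 7958661109946400884391936. Using exponentiation by squaring, this requires 5 multiplications. The key idea: if the exponent is even, square the half-power; if odd, multiply by the base once.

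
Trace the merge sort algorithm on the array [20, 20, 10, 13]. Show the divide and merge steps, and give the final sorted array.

Merge sort trace:

Split: [20, 20, 10, 13] -> [20, 20] and [10, 13]
  Split: [20, 20] -> [20] and [20]
  Merge: [20] + [20] -> [20, 20]
  Split: [10, 13] -> [10] and [13]
  Merge: [10] + [13] -> [10, 13]
Merge: [20, 20] + [10, 13] -> [10, 13, 20, 20]

Final sorted array: [10, 13, 20, 20]

The merge sort proceeds by recursively splitting the array and merging sorted halves.
After all merges, the sorted array is [10, 13, 20, 20].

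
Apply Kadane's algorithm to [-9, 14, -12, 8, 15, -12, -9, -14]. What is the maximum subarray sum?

Using Kadane's algorithm on [-9, 14, -12, 8, 15, -12, -9, -14]:

Scanning through the array:
Position 1 (value 14): max_ending_here = 14, max_so_far = 14
Position 2 (value -12): max_ending_here = 2, max_so_far = 14
Position 3 (value 8): max_ending_here = 10, max_so_far = 14
Position 4 (value 15): max_ending_here = 25, max_so_far = 25
Position 5 (value -12): max_ending_here = 13, max_so_far = 25
Position 6 (value -9): max_ending_here = 4, max_so_far = 25
Position 7 (value -14): max_ending_here = -10, max_so_far = 25

Maximum subarray: [14, -12, 8, 15]
Maximum sum: 25

The maximum subarray is [14, -12, 8, 15] with sum 25. This subarray runs from index 1 to index 4.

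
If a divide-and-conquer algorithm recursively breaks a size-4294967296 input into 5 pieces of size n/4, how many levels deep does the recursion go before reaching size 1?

For divide and conquer with division factor 4:

Problem sizes at each level:
Level 0: 4294967296
Level 1: 1073741824
Level 2: 268435456
Level 3: 67108864
Level 4: 16777216
Level 5: 4194304
Level 6: 1048576
Level 7: 262144
Level 8: 65536
Level 9: 16384
Level 10: 4096
Level 11: 1024
Level 12: 256
Level 13: 64
Level 14: 16
Level 15: 4
Level 16: 1

The root is level 0 and the size-1 base case is level 16 (the tree spans levels 0 through 16, i.e. 17 levels counting the root), so the depth is the number of divisions: log_4(4294967296) = 16

The recursion tree depth is log_4(4294967296) = 16. At each level, the problem size is divided by 4, so it takes 16 divisions to reduce to a base case of size 1. The algorithm makes 5 recursive calls at each level.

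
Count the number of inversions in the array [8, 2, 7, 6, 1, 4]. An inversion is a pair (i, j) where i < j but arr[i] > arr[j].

Finding inversions in [8, 2, 7, 6, 1, 4]:

(0, 1): arr[0]=8 > arr[1]=2
(0, 2): arr[0]=8 > arr[2]=7
(0, 3): arr[0]=8 > arr[3]=6
(0, 4): arr[0]=8 > arr[4]=1
(0, 5): arr[0]=8 > arr[5]=4
(1, 4): arr[1]=2 > arr[4]=1
(2, 3): arr[2]=7 > arr[3]=6
(2, 4): arr[2]=7 > arr[4]=1
(2, 5): arr[2]=7 > arr[5]=4
(3, 4): arr[3]=6 > arr[4]=1
(3, 5): arr[3]=6 > arr[5]=4

Total inversions: 11

The array has 11 inversion(s): (0,1), (0,2), (0,3), (0,4), (0,5), (1,4), (2,3), (2,4), (2,5), (3,4), (3,5). Each pair (i,j) satisfies i < j and arr[i] > arr[j].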